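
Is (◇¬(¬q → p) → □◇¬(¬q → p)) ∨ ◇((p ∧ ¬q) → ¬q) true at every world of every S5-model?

Tableau for the negation ¬((◇¬(¬q → p) → □◇¬(¬q → p)) ∨ ◇((p ∧ ¬q) → ¬q)):
1. ¬((◇¬(¬q → p) → □◇¬(¬q → p)) ∨ ◇((p ∧ ¬q) → ¬q)), w0
2. ¬(◇¬(¬q → p) → □◇¬(¬q → p)), w0
3. ¬◇((p ∧ ¬q) → ¬q), w0
4. ◇¬(¬q → p), w0
5. ¬□◇¬(¬q → p), w0
6. ¬((p ∧ ¬q) → ¬q), w0
7. p ∧ ¬q, w0
8. q, w0
9. p, w0
10. ¬q, w0
Accessibility: w0Rw0
Branch closes: q and ¬q both at w0.
All branches of the negation close; one closing branch shown above.

Yes, valid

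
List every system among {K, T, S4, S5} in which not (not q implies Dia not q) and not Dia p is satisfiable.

K-tableau for the formula:
1. not (not q implies Dia not q) and not Dia p, w0
2. not (not q implies Dia not q), w0
3. not Dia p, w0
4. not q, w0
5. not Dia not q, w0
Complete open branch: satisfiable in K.
T-tableau for the formula:
1. not (not q implies Dia not q) and not Dia p, w0
2. not (not q implies Dia not q), w0
3. not Dia p, w0
4. not q, w0
5. not Dia not q, w0
6. not p, w0
7. q, w0
Accessibility: w0Rw0
Branch closes: q and not q both at w0.
Every branch closes (one shown): unsatisfiable in T, hence also in S4, S5 (every S4/S5-frame is a T-frame).

K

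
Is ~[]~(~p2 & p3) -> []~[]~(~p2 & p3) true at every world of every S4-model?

Tableau for the negation ~(~[]~(~p2 & p3) -> []~[]~(~p2 & p3)):
1. ~(~[]~(~p2 & p3) -> []~[]~(~p2 & p3)), w0
2. ~[]~(~p2 & p3), w0
3. ~[]~[]~(~p2 & p3), w0
4. ~p2 & p3, w1
5. ~p2, w1
6. p3, w1
7. []~(~p2 & p3), w2
8. ~(~p2 & p3), w2
9. ~p3, w2
Accessibility: w0Rw0, w0Rw1, w0Rw2, w1Rw1, w2Rw2
The negation has an open branch (countermodel exists).

Invalid (countermodel exists)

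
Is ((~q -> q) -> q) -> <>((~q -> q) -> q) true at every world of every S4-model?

Valid

Tableau for the negation ~(((~q -> q) -> q) -> <>((~q -> q) -> q)):
1. ~(((~q -> q) -> q) -> <>((~q -> q) -> q)), u
2. (~q -> q) -> q, u   [~->-rule on 1]
3. ~<>((~q -> q) -> q), u   [~->-rule on 1]
4. ~((~q -> q) -> q), u   [~<>-rule on 3 via uRu]
5. ~q -> q, u   [~->-rule on 4]
6. ~q, u   [~->-rule on 4]
7. ~(~q -> q), u   [->-rule on 2 (branches; this branch)]
8. q, u   [->-rule on 5 (branches; this branch)]
Accessibility: uRu
Branch closes: q and ~q both at u.
Every branch of the negation's tableau closes; the branch above is one of them.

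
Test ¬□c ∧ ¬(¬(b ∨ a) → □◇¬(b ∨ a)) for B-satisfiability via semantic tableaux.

No, unsatisfiable

1. ¬□c ∧ ¬(¬(b ∨ a) → □◇¬(b ∨ a)), 0
2. ¬□c, 0   [∧-rule on 1]
3. ¬(¬(b ∨ a) → □◇¬(b ∨ a)), 0   [∧-rule on 1]
4. ¬(b ∨ a), 0   [¬→-rule on 3]
5. ¬□◇¬(b ∨ a), 0   [¬→-rule on 3]
6. ¬b, 0   [¬∨-rule on 4]
7. ¬a, 0   [¬∨-rule on 4]
8. ¬c, 1   [¬□-rule on 2: fresh world 1, 0R1]
9. ¬◇¬(b ∨ a), 2   [¬□-rule on 5: fresh world 2, 0R2]
10. b ∨ a, 0   [¬◇-rule on 9 via 2R0]
11. b ∨ a, 2   [¬◇-rule on 9 via 2R2]
12. a, 0   [∨-rule on 10 (branches; this branch)]
Accessibility: 0R0, 0R1, 0R2, 1R0, 1R1, 2R0, 2R2
Branch closes: a and ¬a both at 0.
(One branch shown.) All branches close.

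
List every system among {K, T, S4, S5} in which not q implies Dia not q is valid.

T, S4, S5

K-tableau for the negation not (not q implies Dia not q):
1. not (not q implies Dia not q), w0
2. not q, w0   [neg-implies-rule on 1]
3. not Dia not q, w0   [neg-implies-rule on 1]
Complete open branch: countermodel on a K-frame, so not valid in K.
T-tableau for the negation not (not q implies Dia not q):
1. not (not q implies Dia not q), w0
2. not q, w0   [neg-implies-rule on 1]
3. not Dia not q, w0   [neg-implies-rule on 1]
4. q, w0   [neg-Dia-rule on 3 via w0Rw0]
Accessibility: w0Rw0
Branch closes: q and not q both at w0.
Every branch closes (one shown): valid in T, hence also in S4, S5 (every theorem of T is a theorem of S4 and S5).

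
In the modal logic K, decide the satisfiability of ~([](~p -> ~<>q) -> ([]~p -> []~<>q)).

Unsatisfiable

1. ~([](~p -> ~<>q) -> ([]~p -> []~<>q)), 0
2. [](~p -> ~<>q), 0
3. ~([]~p -> []~<>q), 0
4. []~p, 0
5. ~[]~<>q, 0
6. <>q, 1
7. ~p -> ~<>q, 1
8. ~p, 1
9. ~<>q, 1
10. q, 2
11. ~q, 2
Accessibility: 0R1, 1R2
Branch closes: q and ~q both at 2.
Every branch closes; the branch above is one of them.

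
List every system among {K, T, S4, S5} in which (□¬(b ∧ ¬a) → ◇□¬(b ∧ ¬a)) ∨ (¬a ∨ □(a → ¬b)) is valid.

T, S4, S5

K-tableau for the negation ¬((□¬(b ∧ ¬a) → ◇□¬(b ∧ ¬a)) ∨ (¬a ∨ □(a → ¬b))):
1. ¬((□¬(b ∧ ¬a) → ◇□¬(b ∧ ¬a)) ∨ (¬a ∨ □(a → ¬b))), u
2. ¬(□¬(b ∧ ¬a) → ◇□¬(b ∧ ¬a)), u   [¬∨-rule on 1]
3. ¬(¬a ∨ □(a → ¬b)), u   [¬∨-rule on 1]
4. □¬(b ∧ ¬a), u   [¬→-rule on 2]
5. ¬◇□¬(b ∧ ¬a), u   [¬→-rule on 2]
6. a, u   [¬∨-rule on 3]
7. ¬□(a → ¬b), u   [¬∨-rule on 3]
8. ¬(a → ¬b), v   [¬□-rule on 7: fresh world v, uRv]
9. a, v   [¬→-rule on 8]
10. b, v   [¬→-rule on 8]
11. ¬(b ∧ ¬a), v   [□-rule on 4 via uRv]
12. ¬□¬(b ∧ ¬a), v   [¬◇-rule on 5 via uRv]
13. b ∧ ¬a, w   [¬□-rule on 12: fresh world w, vRw]
14. b, w   [∧-rule on 13]
15. ¬a, w   [∧-rule on 13]
Accessibility: uRv, vRw
Complete open branch: countermodel on a K-frame, so not valid in K.
T-tableau for the negation ¬((□¬(b ∧ ¬a) → ◇□¬(b ∧ ¬a)) ∨ (¬a ∨ □(a → ¬b))):
1. ¬((□¬(b ∧ ¬a) → ◇□¬(b ∧ ¬a)) ∨ (¬a ∨ □(a → ¬b))), u
2. ¬(□¬(b ∧ ¬a) → ◇□¬(b ∧ ¬a)), u   [¬∨-rule on 1]
3. ¬(¬a ∨ □(a → ¬b)), u   [¬∨-rule on 1]
4. □¬(b ∧ ¬a), u   [¬→-rule on 2]
5. ¬◇□¬(b ∧ ¬a), u   [¬→-rule on 2]
6. a, u   [¬∨-rule on 3]
7. ¬□(a → ¬b), u   [¬∨-rule on 3]
8. ¬(b ∧ ¬a), u   [□-rule on 4 via uRu]
9. ¬□¬(b ∧ ¬a), u   [¬◇-rule on 5 via uRu]
10. ¬(a → ¬b), v   [¬□-rule on 7: fresh world v, uRv]
11. a, v   [¬→-rule on 10]
12. b, v   [¬→-rule on 10]
13. ¬(b ∧ ¬a), v   [□-rule on 4 via uRv]
14. ¬□¬(b ∧ ¬a), v   [¬◇-rule on 5 via uRv]
15. b ∧ ¬a, w   [¬□-rule on 9: fresh world w, uRw]
16. b, w   [∧-rule on 15]
17. ¬a, w   [∧-rule on 15]
18. ¬(b ∧ ¬a), w   [□-rule on 4 via uRw]
19. ¬□¬(b ∧ ¬a), w   [¬◇-rule on 5 via uRw]
20. a, w   [¬∧-rule on 18 (branches; this branch)]
Accessibility: uRu, uRv, uRw, vRv, wRw
Branch closes: a and ¬a both at w.
Every branch closes (one shown): valid in T, hence also in S4, S5 (every theorem of T is a theorem of S4 and S5).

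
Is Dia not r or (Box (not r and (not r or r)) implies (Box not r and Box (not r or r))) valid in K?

Tableau for the negation not (Dia not r or (Box (not r and (not r or r)) implies (Box not r and Box (not r or r)))):
1. not (Dia not r or (Box (not r and (not r or r)) implies (Box not r and Box (not r or r)))), u
2. not Dia not r, u   [neg-or-rule on 1]
3. not (Box (not r and (not r or r)) implies (Box not r and Box (not r or r))), u   [neg-or-rule on 1]
4. Box (not r and (not r or r)), u   [neg-implies-rule on 3]
5. not (Box not r and Box (not r or r)), u   [neg-implies-rule on 3]
6. not Box not r, u   [neg-and-rule on 5 (branches; this branch)]
7. r, v   [neg-Box-rule on 6: fresh world v, uRv]
8. not r and (not r or r), v   [Box-rule on 4 via uRv]
9. not r, v   [and-rule on 8]
10. not r or r, v   [and-rule on 8]
Accessibility: uRv
Branch closes: r and not r both at v.
Every branch of the negation's tableau closes; the branch above is one of them.

Valid in K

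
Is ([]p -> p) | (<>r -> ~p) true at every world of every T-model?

Yes, valid

Tableau for the negation ~(([]p -> p) | (<>r -> ~p)):
1. ~(([]p -> p) | (<>r -> ~p)), u
2. ~([]p -> p), u   [~|-rule on 1]
3. ~(<>r -> ~p), u   [~|-rule on 1]
4. []p, u   [~->-rule on 2]
5. ~p, u   [~->-rule on 2]
6. <>r, u   [~->-rule on 3]
7. p, u   [~->-rule on 3]
Accessibility: uRu
Branch closes: p and ~p both at u.
Every branch of the negation's tableau closes; the branch above is one of them.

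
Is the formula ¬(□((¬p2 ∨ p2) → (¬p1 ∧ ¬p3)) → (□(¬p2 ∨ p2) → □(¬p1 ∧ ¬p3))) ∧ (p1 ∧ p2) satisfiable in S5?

1. ¬(□((¬p2 ∨ p2) → (¬p1 ∧ ¬p3)) → (□(¬p2 ∨ p2) → □(¬p1 ∧ ¬p3))) ∧ (p1 ∧ p2), u
2. ¬(□((¬p2 ∨ p2) → (¬p1 ∧ ¬p3)) → (□(¬p2 ∨ p2) → □(¬p1 ∧ ¬p3))), u
3. p1 ∧ p2, u
4. □((¬p2 ∨ p2) → (¬p1 ∧ ¬p3)), u
5. ¬(□(¬p2 ∨ p2) → □(¬p1 ∧ ¬p3)), u
6. p1, u
7. p2, u
8. □(¬p2 ∨ p2), u
9. ¬□(¬p1 ∧ ¬p3), u
10. (¬p2 ∨ p2) → (¬p1 ∧ ¬p3), u
11. ¬p2 ∨ p2, u
12. ¬p1 ∧ ¬p3, u
13. ¬p1, u
14. ¬p3, u
Accessibility: uRu
Branch closes: p1 and ¬p1 both at u.
(One branch shown.) All branches close.

Unsatisfiable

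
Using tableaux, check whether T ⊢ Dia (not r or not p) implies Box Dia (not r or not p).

Tableau for the negation not (Dia (not r or not p) implies Box Dia (not r or not p)):
1. not (Dia (not r or not p) implies Box Dia (not r or not p)), w0
2. Dia (not r or not p), w0   [neg-implies-rule on 1]
3. not Box Dia (not r or not p), w0   [neg-implies-rule on 1]
4. not r or not p, w1   [Dia-rule on 2: fresh world w1, w0Rw1]
5. not p, w1   [or-rule on 4 (branches; this branch)]
6. not Dia (not r or not p), w2   [neg-Box-rule on 3: fresh world w2, w0Rw2]
7. not (not r or not p), w2   [neg-Dia-rule on 6 via w2Rw2]
8. r, w2   [neg-or-rule on 7]
9. p, w2   [neg-or-rule on 7]
Accessibility: w0Rw0, w0Rw1, w0Rw2, w1Rw1, w2Rw2
The negation has an open branch (countermodel exists).

Not valid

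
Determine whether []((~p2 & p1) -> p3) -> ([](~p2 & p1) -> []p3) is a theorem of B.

Tableau for the negation ~([]((~p2 & p1) -> p3) -> ([](~p2 & p1) -> []p3)):
1. ~([]((~p2 & p1) -> p3) -> ([](~p2 & p1) -> []p3)), w0
2. []((~p2 & p1) -> p3), w0
3. ~([](~p2 & p1) -> []p3), w0
4. [](~p2 & p1), w0
5. ~[]p3, w0
6. (~p2 & p1) -> p3, w0
7. ~p2 & p1, w0
8. ~p2, w0
9. p1, w0
10. p3, w0
11. ~p3, w1
12. (~p2 & p1) -> p3, w1
13. ~p2 & p1, w1
14. ~p2, w1
15. p1, w1
16. ~(~p2 & p1), w1
17. ~p1, w1
Accessibility: w0Rw0, w0Rw1, w1Rw0, w1Rw1
Branch closes: p1 and ~p1 both at w1.
Every branch of the negation's tableau closes; the branch above is one of them.

Valid in B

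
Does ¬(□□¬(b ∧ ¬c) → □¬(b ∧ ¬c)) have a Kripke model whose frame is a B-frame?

1. ¬(□□¬(b ∧ ¬c) → □¬(b ∧ ¬c)), u
2. □□¬(b ∧ ¬c), u
3. ¬□¬(b ∧ ¬c), u
4. □¬(b ∧ ¬c), u
5. ¬(b ∧ ¬c), u
6. c, u
7. b ∧ ¬c, v
8. b, v
9. ¬c, v
10. □¬(b ∧ ¬c), v
11. ¬(b ∧ ¬c), v
12. c, v
Accessibility: uRu, uRv, vRu, vRv
Branch closes: c and ¬c both at v.
All branches of the tableau close; one closing branch shown above.

No, unsatisfiable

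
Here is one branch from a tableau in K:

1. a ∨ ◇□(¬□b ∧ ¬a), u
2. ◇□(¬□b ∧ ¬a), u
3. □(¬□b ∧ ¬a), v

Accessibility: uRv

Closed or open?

Not closed

No world carries both an atom and its negation.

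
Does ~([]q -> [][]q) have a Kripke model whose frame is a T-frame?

1. ~([]q -> [][]q), 0
2. []q, 0
3. ~[][]q, 0
4. q, 0
5. ~[]q, 1
6. q, 1
7. ~q, 2
Accessibility: 0R0, 0R1, 1R1, 1R2, 2R2

Satisfiable (open branch found)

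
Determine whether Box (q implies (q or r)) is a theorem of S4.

Valid

Tableau for the negation not Box (q implies (q or r)):
1. not Box (q implies (q or r)), u
2. not (q implies (q or r)), v
3. q, v
4. not (q or r), v
5. not q, v
6. not r, v
Accessibility: uRu, uRv, vRv
Branch closes: q and not q both at v.
Every branch of the negation's tableau closes; the branch above is one of them.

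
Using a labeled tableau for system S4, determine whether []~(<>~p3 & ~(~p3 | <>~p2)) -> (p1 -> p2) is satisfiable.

Yes, satisfiable

1. []~(<>~p3 & ~(~p3 | <>~p2)) -> (p1 -> p2), u
2. p1 -> p2, u
3. p2, u
Accessibility: uRu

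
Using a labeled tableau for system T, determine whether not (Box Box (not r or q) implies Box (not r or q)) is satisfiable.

1. not (Box Box (not r or q) implies Box (not r or q)), w0
2. Box Box (not r or q), w0   [neg-implies-rule on 1]
3. not Box (not r or q), w0   [neg-implies-rule on 1]
4. Box (not r or q), w0   [Box-rule on 2 via w0Rw0]
5. not r or q, w0   [Box-rule on 4 via w0Rw0]
6. q, w0   [or-rule on 5 (branches; this branch)]
7. not (not r or q), w1   [neg-Box-rule on 3: fresh world w1, w0Rw1]
8. r, w1   [neg-or-rule on 7]
9. not q, w1   [neg-or-rule on 7]
10. Box (not r or q), w1   [Box-rule on 2 via w0Rw1]
11. not r or q, w1   [Box-rule on 4 via w0Rw1]
12. q, w1   [or-rule on 11 (branches; this branch)]
Accessibility: w0Rw0, w0Rw1, w1Rw1
Branch closes: q and not q both at w1.
(One branch shown.) All branches close.

No, unsatisfiable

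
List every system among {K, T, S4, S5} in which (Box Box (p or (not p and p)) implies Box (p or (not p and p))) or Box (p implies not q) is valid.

T-tableau for the negation not ((Box Box (p or (not p and p)) implies Box (p or (not p and p))) or Box (p implies not q)):
1. not ((Box Box (p or (not p and p)) implies Box (p or (not p and p))) or Box (p implies not q)), w0
2. not (Box Box (p or (not p and p)) implies Box (p or (not p and p))), w0
3. not Box (p implies not q), w0
4. Box Box (p or (not p and p)), w0
5. not Box (p or (not p and p)), w0
6. Box (p or (not p and p)), w0
7. p or (not p and p), w0
8. p, w0
9. not (p implies not q), w1
10. p, w1
11. q, w1
12. Box (p or (not p and p)), w1
13. p or (not p and p), w1
14. not (p or (not p and p)), w2
15. not p, w2
16. not (not p and p), w2
17. Box (p or (not p and p)), w2
18. p or (not p and p), w2
19. not p and p, w2
20. p, w2
Accessibility: w0Rw0, w0Rw1, w0Rw2, w1Rw1, w2Rw2
Branch closes: p and not p both at w2.
Every branch closes (one shown): valid in T, hence also in S4, S5 (every theorem of T is a theorem of S4 and S5).
K-tableau for the negation not ((Box Box (p or (not p and p)) implies Box (p or (not p and p))) or Box (p implies not q)):
1. not ((Box Box (p or (not p and p)) implies Box (p or (not p and p))) or Box (p implies not q)), w0
2. not (Box Box (p or (not p and p)) implies Box (p or (not p and p))), w0
3. not Box (p implies not q), w0
4. Box Box (p or (not p and p)), w0
5. not Box (p or (not p and p)), w0
6. not (p implies not q), w1
7. p, w1
8. q, w1
9. Box (p or (not p and p)), w1
10. not (p or (not p and p)), w2
11. not p, w2
12. not (not p and p), w2
13. Box (p or (not p and p)), w2
Accessibility: w0Rw1, w0Rw2
Complete open branch: countermodel on a K-frame, so not valid in K.

T, S4, S5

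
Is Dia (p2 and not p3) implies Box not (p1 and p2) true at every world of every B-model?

Tableau for the negation not (Dia (p2 and not p3) implies Box not (p1 and p2)):
1. not (Dia (p2 and not p3) implies Box not (p1 and p2)), u
2. Dia (p2 and not p3), u   [neg-implies-rule on 1]
3. not Box not (p1 and p2), u   [neg-implies-rule on 1]
4. p2 and not p3, v   [Dia-rule on 2: fresh world v, uRv]
5. p2, v   [and-rule on 4]
6. not p3, v   [and-rule on 4]
7. p1 and p2, w   [neg-Box-rule on 3: fresh world w, uRw]
8. p1, w   [and-rule on 7]
9. p2, w   [and-rule on 7]
Accessibility: uRu, uRv, uRw, vRu, vRv, wRu, wRw
The negation has an open branch (countermodel exists).

Not valid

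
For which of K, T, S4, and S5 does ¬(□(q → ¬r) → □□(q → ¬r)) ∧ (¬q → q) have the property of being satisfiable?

K, T

S4-tableau for the formula:
1. ¬(□(q → ¬r) → □□(q → ¬r)) ∧ (¬q → q), 0
2. ¬(□(q → ¬r) → □□(q → ¬r)), 0   [∧-rule on 1]
3. ¬q → q, 0   [∧-rule on 1]
4. □(q → ¬r), 0   [¬→-rule on 2]
5. ¬□□(q → ¬r), 0   [¬→-rule on 2]
6. q → ¬r, 0   [□-rule on 4 via 0R0]
7. q, 0   [→-rule on 3 (branches; this branch)]
8. ¬r, 0   [→-rule on 6 (branches; this branch)]
9. ¬□(q → ¬r), 1   [¬□-rule on 5: fresh world 1, 0R1]
10. q → ¬r, 1   [□-rule on 4 via 0R1]
11. ¬r, 1   [→-rule on 10 (branches; this branch)]
12. ¬(q → ¬r), 2   [¬□-rule on 9: fresh world 2, 1R2]
13. q, 2   [¬→-rule on 12]
14. r, 2   [¬→-rule on 12]
15. q → ¬r, 2   [□-rule on 4 via 0R2]
16. ¬r, 2   [→-rule on 15 (branches; this branch)]
Accessibility: 0R0, 0R1, 0R2, 1R1, 1R2, 2R2
Branch closes: r and ¬r both at 2.
Every branch closes (one shown): unsatisfiable in S4, hence also in S5 (every S5-frame is an S4-frame).
T-tableau for the formula:
1. ¬(□(q → ¬r) → □□(q → ¬r)) ∧ (¬q → q), 0
2. ¬(□(q → ¬r) → □□(q → ¬r)), 0   [∧-rule on 1]
3. ¬q → q, 0   [∧-rule on 1]
4. □(q → ¬r), 0   [¬→-rule on 2]
5. ¬□□(q → ¬r), 0   [¬→-rule on 2]
6. q → ¬r, 0   [□-rule on 4 via 0R0]
7. q, 0   [→-rule on 3 (branches; this branch)]
8. ¬r, 0   [→-rule on 6 (branches; this branch)]
9. ¬□(q → ¬r), 1   [¬□-rule on 5: fresh world 1, 0R1]
10. q → ¬r, 1   [□-rule on 4 via 0R1]
11. ¬r, 1   [→-rule on 10 (branches; this branch)]
12. ¬(q → ¬r), 2   [¬□-rule on 9: fresh world 2, 1R2]
13. q, 2   [¬→-rule on 12]
14. r, 2   [¬→-rule on 12]
Accessibility: 0R0, 0R1, 1R1, 1R2, 2R2
Complete open branch: satisfiable in T, hence also in K (this T-model is also a K-model).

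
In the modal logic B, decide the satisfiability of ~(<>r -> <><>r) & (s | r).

Unsatisfiable

1. ~(<>r -> <><>r) & (s | r), 0
2. ~(<>r -> <><>r), 0   [&-rule on 1]
3. s | r, 0   [&-rule on 1]
4. <>r, 0   [~->-rule on 2]
5. ~<><>r, 0   [~->-rule on 2]
6. ~<>r, 0   [~<>-rule on 5 via 0R0]
7. ~r, 0   [~<>-rule on 6 via 0R0]
8. s, 0   [|-rule on 3 (branches; this branch)]
9. r, 1   [<>-rule on 4: fresh world 1, 0R1]
10. ~<>r, 1   [~<>-rule on 5 via 0R1]
11. ~r, 1   [~<>-rule on 6 via 0R1]
Accessibility: 0R0, 0R1, 1R0, 1R1
Branch closes: r and ~r both at 1.
All branches of the tableau close; one closing branch shown above.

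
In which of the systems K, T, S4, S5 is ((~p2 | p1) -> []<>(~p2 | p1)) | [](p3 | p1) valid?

S4-tableau for the negation ~(((~p2 | p1) -> []<>(~p2 | p1)) | [](p3 | p1)):
1. ~(((~p2 | p1) -> []<>(~p2 | p1)) | [](p3 | p1)), u
2. ~((~p2 | p1) -> []<>(~p2 | p1)), u
3. ~[](p3 | p1), u
4. ~p2 | p1, u
5. ~[]<>(~p2 | p1), u
6. p1, u
7. ~(p3 | p1), v
8. ~p3, v
9. ~p1, v
10. ~<>(~p2 | p1), w
11. ~(~p2 | p1), w
12. p2, w
13. ~p1, w
Accessibility: uRu, uRv, uRw, vRv, wRw
Complete open branch: countermodel on an S4-frame, so not valid in S4, nor in K, T (the same frame is also a K-frame and a T-frame).
S5-tableau for the negation ~(((~p2 | p1) -> []<>(~p2 | p1)) | [](p3 | p1)):
1. ~(((~p2 | p1) -> []<>(~p2 | p1)) | [](p3 | p1)), u
2. ~((~p2 | p1) -> []<>(~p2 | p1)), u
3. ~[](p3 | p1), u
4. ~p2 | p1, u
5. ~[]<>(~p2 | p1), u
6. p1, u
7. ~(p3 | p1), v
8. ~p3, v
9. ~p1, v
10. ~<>(~p2 | p1), w
11. ~(~p2 | p1), u
12. p2, u
13. ~p1, u
Accessibility: uRu, uRv, uRw, vRu, vRv, vRw, wRu, wRv, wRw
Branch closes: p1 and ~p1 both at u.
Every branch closes (one shown): valid in S5.

S5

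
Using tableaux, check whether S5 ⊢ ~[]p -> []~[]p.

Tableau for the negation ~(~[]p -> []~[]p):
1. ~(~[]p -> []~[]p), 0
2. ~[]p, 0
3. ~[]~[]p, 0
4. ~p, 1
5. []p, 2
6. p, 0
7. p, 1
Accessibility: 0R0, 0R1, 0R2, 1R0, 1R1, 1R2, 2R0, 2R1, 2R2
Branch closes: p and ~p both at 1.
All branches of the negation close; one closing branch shown above.

Valid in S5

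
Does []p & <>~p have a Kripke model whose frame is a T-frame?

1. []p & <>~p, w0
2. []p, w0
3. <>~p, w0
4. p, w0
5. ~p, w1
6. p, w1
Accessibility: w0Rw0, w0Rw1, w1Rw1
Branch closes: p and ~p both at w1.
All branches of the tableau close; one closing branch shown above.

Unsatisfiable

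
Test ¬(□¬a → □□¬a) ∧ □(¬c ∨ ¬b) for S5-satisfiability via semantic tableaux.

Unsatisfiable

1. ¬(□¬a → □□¬a) ∧ □(¬c ∨ ¬b), w0
2. ¬(□¬a → □□¬a), w0
3. □(¬c ∨ ¬b), w0
4. □¬a, w0
5. ¬□□¬a, w0
6. ¬c ∨ ¬b, w0
7. ¬a, w0
8. ¬b, w0
9. ¬□¬a, w1
10. ¬c ∨ ¬b, w1
11. ¬a, w1
12. ¬b, w1
13. a, w2
14. ¬c ∨ ¬b, w2
15. ¬a, w2
Accessibility: w0Rw0, w0Rw1, w0Rw2, w1Rw0, w1Rw1, w1Rw2, w2Rw0, w2Rw1, w2Rw2
Branch closes: a and ¬a both at w2.
Every branch closes; the branch above is one of them.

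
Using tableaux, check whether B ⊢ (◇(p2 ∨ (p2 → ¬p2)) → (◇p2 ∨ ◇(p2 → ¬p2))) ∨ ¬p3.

Tableau for the negation ¬((◇(p2 ∨ (p2 → ¬p2)) → (◇p2 ∨ ◇(p2 → ¬p2))) ∨ ¬p3):
1. ¬((◇(p2 ∨ (p2 → ¬p2)) → (◇p2 ∨ ◇(p2 → ¬p2))) ∨ ¬p3), w0
2. ¬(◇(p2 ∨ (p2 → ¬p2)) → (◇p2 ∨ ◇(p2 → ¬p2))), w0   [¬∨-rule on 1]
3. p3, w0   [¬∨-rule on 1]
4. ◇(p2 ∨ (p2 → ¬p2)), w0   [¬→-rule on 2]
5. ¬(◇p2 ∨ ◇(p2 → ¬p2)), w0   [¬→-rule on 2]
6. ¬◇p2, w0   [¬∨-rule on 5]
7. ¬◇(p2 → ¬p2), w0   [¬∨-rule on 5]
8. ¬p2, w0   [¬◇-rule on 6 via w0Rw0]
9. ¬(p2 → ¬p2), w0   [¬◇-rule on 7 via w0Rw0]
10. p2, w0   [¬→-rule on 9]
Accessibility: w0Rw0
Branch closes: p2 and ¬p2 both at w0.
All branches of the negation close; one closing branch shown above.

Valid in B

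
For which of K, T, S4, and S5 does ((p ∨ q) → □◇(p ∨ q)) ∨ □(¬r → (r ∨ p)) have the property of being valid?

S5-tableau for the negation ¬(((p ∨ q) → □◇(p ∨ q)) ∨ □(¬r → (r ∨ p))):
1. ¬(((p ∨ q) → □◇(p ∨ q)) ∨ □(¬r → (r ∨ p))), u
2. ¬((p ∨ q) → □◇(p ∨ q)), u   [¬∨-rule on 1]
3. ¬□(¬r → (r ∨ p)), u   [¬∨-rule on 1]
4. p ∨ q, u   [¬→-rule on 2]
5. ¬□◇(p ∨ q), u   [¬→-rule on 2]
6. q, u   [∨-rule on 4 (branches; this branch)]
7. ¬(¬r → (r ∨ p)), v   [¬□-rule on 3: fresh world v, uRv]
8. ¬r, v   [¬→-rule on 7]
9. ¬(r ∨ p), v   [¬→-rule on 7]
10. ¬p, v   [¬∨-rule on 9]
11. ¬◇(p ∨ q), w   [¬□-rule on 5: fresh world w, uRw]
12. ¬(p ∨ q), u   [¬◇-rule on 11 via wRu]
13. ¬p, u   [¬∨-rule on 12]
14. ¬q, u   [¬∨-rule on 12]
Accessibility: uRu, uRv, uRw, vRu, vRv, vRw, wRu, wRv, wRw
Branch closes: q and ¬q both at u.
Every branch closes (one shown): valid in S5.
S4-tableau for the negation ¬(((p ∨ q) → □◇(p ∨ q)) ∨ □(¬r → (r ∨ p))):
1. ¬(((p ∨ q) → □◇(p ∨ q)) ∨ □(¬r → (r ∨ p))), u
2. ¬((p ∨ q) → □◇(p ∨ q)), u   [¬∨-rule on 1]
3. ¬□(¬r → (r ∨ p)), u   [¬∨-rule on 1]
4. p ∨ q, u   [¬→-rule on 2]
5. ¬□◇(p ∨ q), u   [¬→-rule on 2]
6. q, u   [∨-rule on 4 (branches; this branch)]
7. ¬(¬r → (r ∨ p)), v   [¬□-rule on 3: fresh world v, uRv]
8. ¬r, v   [¬→-rule on 7]
9. ¬(r ∨ p), v   [¬→-rule on 7]
10. ¬p, v   [¬∨-rule on 9]
11. ¬◇(p ∨ q), w   [¬□-rule on 5: fresh world w, uRw]
12. ¬(p ∨ q), w   [¬◇-rule on 11 via wRw]
13. ¬p, w   [¬∨-rule on 12]
14. ¬q, w   [¬∨-rule on 12]
Accessibility: uRu, uRv, uRw, vRv, wRw
Complete open branch: countermodel on an S4-frame, so not valid in S4, nor in K, T (the same frame is also a K-frame and a T-frame).

S5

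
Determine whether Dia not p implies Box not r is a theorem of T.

Tableau for the negation not (Dia not p implies Box not r):
1. not (Dia not p implies Box not r), 0
2. Dia not p, 0
3. not Box not r, 0
4. not p, 1
5. r, 2
Accessibility: 0R0, 0R1, 0R2, 1R1, 2R2
The negation has an open branch (countermodel exists).

Not valid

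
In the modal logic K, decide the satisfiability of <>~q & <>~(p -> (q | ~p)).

Satisfiable

1. <>~q & <>~(p -> (q | ~p)), w0
2. <>~q, w0
3. <>~(p -> (q | ~p)), w0
4. ~q, w1
5. ~(p -> (q | ~p)), w2
6. p, w2
7. ~(q | ~p), w2
8. ~q, w2
Accessibility: w0Rw1, w0Rw2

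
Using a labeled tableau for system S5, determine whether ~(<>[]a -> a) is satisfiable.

1. ~(<>[]a -> a), u
2. <>[]a, u   [~->-rule on 1]
3. ~a, u   [~->-rule on 1]
4. []a, v   [<>-rule on 2: fresh world v, uRv]
5. a, u   [[]-rule on 4 via vRu]
Accessibility: uRu, uRv, vRu, vRv
Branch closes: a and ~a both at u.
Every branch closes; the branch above is one of them.

No, unsatisfiable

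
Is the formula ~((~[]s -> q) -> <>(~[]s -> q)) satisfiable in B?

Unsatisfiable (every branch closes)

1. ~((~[]s -> q) -> <>(~[]s -> q)), w0
2. ~[]s -> q, w0   [~->-rule on 1]
3. ~<>(~[]s -> q), w0   [~->-rule on 1]
4. ~(~[]s -> q), w0   [~<>-rule on 3 via w0Rw0]
5. ~[]s, w0   [~->-rule on 4]
6. ~q, w0   [~->-rule on 4]
7. []s, w0   [->-rule on 2 (branches; this branch)]
8. s, w0   [[]-rule on 7 via w0Rw0]
9. ~s, w1   [~[]-rule on 5: fresh world w1, w0Rw1]
10. ~(~[]s -> q), w1   [~<>-rule on 3 via w0Rw1]
11. ~[]s, w1   [~->-rule on 10]
12. ~q, w1   [~->-rule on 10]
13. s, w1   [[]-rule on 7 via w0Rw1]
Accessibility: w0Rw0, w0Rw1, w1Rw0, w1Rw1
Branch closes: s and ~s both at w1.
All branches of the tableau close; one closing branch shown above.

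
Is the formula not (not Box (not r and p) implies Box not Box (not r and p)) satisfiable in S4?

1. not (not Box (not r and p) implies Box not Box (not r and p)), u
2. not Box (not r and p), u   [neg-implies-rule on 1]
3. not Box not Box (not r and p), u   [neg-implies-rule on 1]
4. not (not r and p), v   [neg-Box-rule on 2: fresh world v, uRv]
5. not p, v   [neg-and-rule on 4 (branches; this branch)]
6. Box (not r and p), w   [neg-Box-rule on 3: fresh world w, uRw]
7. not r and p, w   [Box-rule on 6 via wRw]
8. not r, w   [and-rule on 7]
9. p, w   [and-rule on 7]
Accessibility: uRu, uRv, uRw, vRv, wRw

Yes, satisfiable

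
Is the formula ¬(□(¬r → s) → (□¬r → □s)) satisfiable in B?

No, unsatisfiable

1. ¬(□(¬r → s) → (□¬r → □s)), w0
2. □(¬r → s), w0
3. ¬(□¬r → □s), w0
4. □¬r, w0
5. ¬□s, w0
6. ¬r → s, w0
7. ¬r, w0
8. s, w0
9. ¬s, w1
10. ¬r → s, w1
11. ¬r, w1
12. s, w1
Accessibility: w0Rw0, w0Rw1, w1Rw0, w1Rw1
Branch closes: s and ¬s both at w1.
(One branch shown.) All branches close.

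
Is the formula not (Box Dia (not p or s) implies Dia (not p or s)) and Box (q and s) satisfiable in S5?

No, unsatisfiable

1. not (Box Dia (not p or s) implies Dia (not p or s)) and Box (q and s), w0
2. not (Box Dia (not p or s) implies Dia (not p or s)), w0
3. Box (q and s), w0
4. Box Dia (not p or s), w0
5. not Dia (not p or s), w0
6. q and s, w0
7. q, w0
8. s, w0
9. Dia (not p or s), w0
10. not (not p or s), w0
11. p, w0
12. not s, w0
Accessibility: w0Rw0
Branch closes: s and not s both at w0.
(One branch shown.) All branches close.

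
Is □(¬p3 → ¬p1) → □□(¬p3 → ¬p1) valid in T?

Tableau for the negation ¬(□(¬p3 → ¬p1) → □□(¬p3 → ¬p1)):
1. ¬(□(¬p3 → ¬p1) → □□(¬p3 → ¬p1)), 0
2. □(¬p3 → ¬p1), 0   [¬→-rule on 1]
3. ¬□□(¬p3 → ¬p1), 0   [¬→-rule on 1]
4. ¬p3 → ¬p1, 0   [□-rule on 2 via 0R0]
5. ¬p1, 0   [→-rule on 4 (branches; this branch)]
6. ¬□(¬p3 → ¬p1), 1   [¬□-rule on 3: fresh world 1, 0R1]
7. ¬p3 → ¬p1, 1   [□-rule on 2 via 0R1]
8. ¬p1, 1   [→-rule on 7 (branches; this branch)]
9. ¬(¬p3 → ¬p1), 2   [¬□-rule on 6: fresh world 2, 1R2]
10. ¬p3, 2   [¬→-rule on 9]
11. p1, 2   [¬→-rule on 9]
Accessibility: 0R0, 0R1, 1R1, 1R2, 2R2
The negation has an open branch (countermodel exists).

No, not valid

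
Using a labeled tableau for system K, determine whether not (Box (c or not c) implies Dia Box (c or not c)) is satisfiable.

Yes, satisfiable

1. not (Box (c or not c) implies Dia Box (c or not c)), w0
2. Box (c or not c), w0
3. not Dia Box (c or not c), w0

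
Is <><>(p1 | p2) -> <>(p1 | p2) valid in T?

Invalid (countermodel exists)

Tableau for the negation ~(<><>(p1 | p2) -> <>(p1 | p2)):
1. ~(<><>(p1 | p2) -> <>(p1 | p2)), 0
2. <><>(p1 | p2), 0
3. ~<>(p1 | p2), 0
4. ~(p1 | p2), 0
5. ~p1, 0
6. ~p2, 0
7. <>(p1 | p2), 1
8. ~(p1 | p2), 1
9. ~p1, 1
10. ~p2, 1
11. p1 | p2, 2
12. p2, 2
Accessibility: 0R0, 0R1, 1R1, 1R2, 2R2
The negation has an open branch (countermodel exists).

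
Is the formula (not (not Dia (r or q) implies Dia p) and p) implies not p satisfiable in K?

Satisfiable

1. (not (not Dia (r or q) implies Dia p) and p) implies not p, 0
2. not p, 0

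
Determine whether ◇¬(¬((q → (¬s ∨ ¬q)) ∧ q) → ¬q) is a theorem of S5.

Not valid

Tableau for the negation ¬◇¬(¬((q → (¬s ∨ ¬q)) ∧ q) → ¬q):
1. ¬◇¬(¬((q → (¬s ∨ ¬q)) ∧ q) → ¬q), u
2. ¬((q → (¬s ∨ ¬q)) ∧ q) → ¬q, u   [¬◇-rule on 1 via uRu]
3. ¬q, u   [→-rule on 2 (branches; this branch)]
Accessibility: uRu
The negation has an open branch (countermodel exists).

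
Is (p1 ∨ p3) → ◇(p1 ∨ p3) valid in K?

Tableau for the negation ¬((p1 ∨ p3) → ◇(p1 ∨ p3)):
1. ¬((p1 ∨ p3) → ◇(p1 ∨ p3)), 0
2. p1 ∨ p3, 0
3. ¬◇(p1 ∨ p3), 0
4. p3, 0
The negation has an open branch (countermodel exists).

No, not valid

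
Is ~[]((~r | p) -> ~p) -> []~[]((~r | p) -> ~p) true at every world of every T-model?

Tableau for the negation ~(~[]((~r | p) -> ~p) -> []~[]((~r | p) -> ~p)):
1. ~(~[]((~r | p) -> ~p) -> []~[]((~r | p) -> ~p)), 0
2. ~[]((~r | p) -> ~p), 0
3. ~[]~[]((~r | p) -> ~p), 0
4. ~((~r | p) -> ~p), 1
5. ~r | p, 1
6. p, 1
7. []((~r | p) -> ~p), 2
8. (~r | p) -> ~p, 2
9. ~p, 2
Accessibility: 0R0, 0R1, 0R2, 1R1, 2R2
The negation has an open branch (countermodel exists).

Invalid (countermodel exists)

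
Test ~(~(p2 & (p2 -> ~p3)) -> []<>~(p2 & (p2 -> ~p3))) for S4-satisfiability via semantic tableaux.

1. ~(~(p2 & (p2 -> ~p3)) -> []<>~(p2 & (p2 -> ~p3))), w0
2. ~(p2 & (p2 -> ~p3)), w0   [~->-rule on 1]
3. ~[]<>~(p2 & (p2 -> ~p3)), w0   [~->-rule on 1]
4. ~(p2 -> ~p3), w0   [~&-rule on 2 (branches; this branch)]
5. p2, w0   [~->-rule on 4]
6. p3, w0   [~->-rule on 4]
7. ~<>~(p2 & (p2 -> ~p3)), w1   [~[]-rule on 3: fresh world w1, w0Rw1]
8. p2 & (p2 -> ~p3), w1   [~<>-rule on 7 via w1Rw1]
9. p2, w1   [&-rule on 8]
10. p2 -> ~p3, w1   [&-rule on 8]
11. ~p3, w1   [->-rule on 10 (branches; this branch)]
Accessibility: w0Rw0, w0Rw1, w1Rw1

Satisfiable (open branch found)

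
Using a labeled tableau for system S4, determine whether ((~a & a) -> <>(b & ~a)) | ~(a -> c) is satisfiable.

Satisfiable

1. ((~a & a) -> <>(b & ~a)) | ~(a -> c), w0
2. ~(a -> c), w0
3. a, w0
4. ~c, w0
Accessibility: w0Rw0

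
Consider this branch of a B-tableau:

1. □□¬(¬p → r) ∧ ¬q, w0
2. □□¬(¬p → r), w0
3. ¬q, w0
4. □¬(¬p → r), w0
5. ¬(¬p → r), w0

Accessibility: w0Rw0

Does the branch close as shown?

Not closed

No atom appears with both signs at the same world.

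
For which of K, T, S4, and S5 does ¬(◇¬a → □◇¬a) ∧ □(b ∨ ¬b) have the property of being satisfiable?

S5-tableau for the formula:
1. ¬(◇¬a → □◇¬a) ∧ □(b ∨ ¬b), 0
2. ¬(◇¬a → □◇¬a), 0
3. □(b ∨ ¬b), 0
4. ◇¬a, 0
5. ¬□◇¬a, 0
6. b ∨ ¬b, 0
7. ¬b, 0
8. ¬a, 1
9. b ∨ ¬b, 1
10. ¬b, 1
11. ¬◇¬a, 2
12. b ∨ ¬b, 2
13. a, 0
14. a, 1
Accessibility: 0R0, 0R1, 0R2, 1R0, 1R1, 1R2, 2R0, 2R1, 2R2
Branch closes: a and ¬a both at 1.
Every branch closes (one shown): unsatisfiable in S5.
S4-tableau for the formula:
1. ¬(◇¬a → □◇¬a) ∧ □(b ∨ ¬b), 0
2. ¬(◇¬a → □◇¬a), 0
3. □(b ∨ ¬b), 0
4. ◇¬a, 0
5. ¬□◇¬a, 0
6. b ∨ ¬b, 0
7. ¬b, 0
8. ¬a, 1
9. b ∨ ¬b, 1
10. ¬b, 1
11. ¬◇¬a, 2
12. b ∨ ¬b, 2
13. a, 2
14. ¬b, 2
Accessibility: 0R0, 0R1, 0R2, 1R1, 2R2
Complete open branch: satisfiable in S4, hence also in K, T (this S4-model is also a K-model and a T-model).

K, T, S4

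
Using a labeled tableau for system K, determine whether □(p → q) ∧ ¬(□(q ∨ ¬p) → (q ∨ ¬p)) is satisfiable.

Satisfiable

1. □(p → q) ∧ ¬(□(q ∨ ¬p) → (q ∨ ¬p)), w0
2. □(p → q), w0
3. ¬(□(q ∨ ¬p) → (q ∨ ¬p)), w0
4. □(q ∨ ¬p), w0
5. ¬(q ∨ ¬p), w0
6. ¬q, w0
7. p, w0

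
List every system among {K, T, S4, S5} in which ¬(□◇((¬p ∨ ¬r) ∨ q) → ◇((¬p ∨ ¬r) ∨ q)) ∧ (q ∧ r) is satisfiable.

K-tableau for the formula:
1. ¬(□◇((¬p ∨ ¬r) ∨ q) → ◇((¬p ∨ ¬r) ∨ q)) ∧ (q ∧ r), w0
2. ¬(□◇((¬p ∨ ¬r) ∨ q) → ◇((¬p ∨ ¬r) ∨ q)), w0
3. q ∧ r, w0
4. □◇((¬p ∨ ¬r) ∨ q), w0
5. ¬◇((¬p ∨ ¬r) ∨ q), w0
6. q, w0
7. r, w0
Complete open branch: satisfiable in K.
T-tableau for the formula:
1. ¬(□◇((¬p ∨ ¬r) ∨ q) → ◇((¬p ∨ ¬r) ∨ q)) ∧ (q ∧ r), w0
2. ¬(□◇((¬p ∨ ¬r) ∨ q) → ◇((¬p ∨ ¬r) ∨ q)), w0
3. q ∧ r, w0
4. □◇((¬p ∨ ¬r) ∨ q), w0
5. ¬◇((¬p ∨ ¬r) ∨ q), w0
6. q, w0
7. r, w0
8. ◇((¬p ∨ ¬r) ∨ q), w0
9. ¬((¬p ∨ ¬r) ∨ q), w0
10. ¬(¬p ∨ ¬r), w0
11. ¬q, w0
Accessibility: w0Rw0
Branch closes: q and ¬q both at w0.
Every branch closes (one shown): unsatisfiable in T, hence also in S4, S5 (every S4/S5-frame is a T-frame).

K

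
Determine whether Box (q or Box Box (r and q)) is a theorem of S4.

Tableau for the negation not Box (q or Box Box (r and q)):
1. not Box (q or Box Box (r and q)), u
2. not (q or Box Box (r and q)), v   [neg-Box-rule on 1: fresh world v, uRv]
3. not q, v   [neg-or-rule on 2]
4. not Box Box (r and q), v   [neg-or-rule on 2]
5. not Box (r and q), w   [neg-Box-rule on 4: fresh world w, vRw]
6. not (r and q), x   [neg-Box-rule on 5: fresh world x, wRx]
7. not q, x   [neg-and-rule on 6 (branches; this branch)]
Accessibility: uRu, uRv, uRw, uRx, vRv, vRw, vRx, wRw, wRx, xRx
The negation has an open branch (countermodel exists).

Not valid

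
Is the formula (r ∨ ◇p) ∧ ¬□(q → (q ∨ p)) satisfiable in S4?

1. (r ∨ ◇p) ∧ ¬□(q → (q ∨ p)), u
2. r ∨ ◇p, u   [∧-rule on 1]
3. ¬□(q → (q ∨ p)), u   [∧-rule on 1]
4. ◇p, u   [∨-rule on 2 (branches; this branch)]
5. ¬(q → (q ∨ p)), v   [¬□-rule on 3: fresh world v, uRv]
6. q, v   [¬→-rule on 5]
7. ¬(q ∨ p), v   [¬→-rule on 5]
8. ¬q, v   [¬∨-rule on 7]
9. ¬p, v   [¬∨-rule on 7]
Accessibility: uRu, uRv, vRv
Branch closes: q and ¬q both at v.
(One branch shown.) All branches close.

Unsatisfiable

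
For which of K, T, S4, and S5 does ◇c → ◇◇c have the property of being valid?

T, S4, S5

T-tableau for the negation ¬(◇c → ◇◇c):
1. ¬(◇c → ◇◇c), 0
2. ◇c, 0
3. ¬◇◇c, 0
4. ¬◇c, 0
5. ¬c, 0
6. c, 1
7. ¬◇c, 1
8. ¬c, 1
Accessibility: 0R0, 0R1, 1R1
Branch closes: c and ¬c both at 1.
Every branch closes (one shown): valid in T, hence also in S4, S5 (every theorem of T is a theorem of S4 and S5).
K-tableau for the negation ¬(◇c → ◇◇c):
1. ¬(◇c → ◇◇c), 0
2. ◇c, 0
3. ¬◇◇c, 0
4. c, 1
5. ¬◇c, 1
Accessibility: 0R1
Complete open branch: countermodel on a K-frame, so not valid in K.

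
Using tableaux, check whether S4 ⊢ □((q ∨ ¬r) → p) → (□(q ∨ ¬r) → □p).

Tableau for the negation ¬(□((q ∨ ¬r) → p) → (□(q ∨ ¬r) → □p)):
1. ¬(□((q ∨ ¬r) → p) → (□(q ∨ ¬r) → □p)), u
2. □((q ∨ ¬r) → p), u
3. ¬(□(q ∨ ¬r) → □p), u
4. □(q ∨ ¬r), u
5. ¬□p, u
6. (q ∨ ¬r) → p, u
7. q ∨ ¬r, u
8. p, u
9. ¬r, u
10. ¬p, v
11. (q ∨ ¬r) → p, v
12. q ∨ ¬r, v
13. ¬(q ∨ ¬r), v
14. ¬q, v
15. r, v
16. ¬r, v
Accessibility: uRu, uRv, vRv
Branch closes: r and ¬r both at v.
Every branch of the negation's tableau closes; the branch above is one of them.

Valid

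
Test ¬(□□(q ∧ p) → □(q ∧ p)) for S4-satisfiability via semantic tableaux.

Unsatisfiable

1. ¬(□□(q ∧ p) → □(q ∧ p)), w0
2. □□(q ∧ p), w0
3. ¬□(q ∧ p), w0
4. □(q ∧ p), w0
5. q ∧ p, w0
6. q, w0
7. p, w0
8. ¬(q ∧ p), w1
9. □(q ∧ p), w1
10. q ∧ p, w1
11. q, w1
12. p, w1
13. ¬p, w1
Accessibility: w0Rw0, w0Rw1, w1Rw1
Branch closes: p and ¬p both at w1.
(One branch shown.) All branches close.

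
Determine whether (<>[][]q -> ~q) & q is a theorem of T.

Not valid

Tableau for the negation ~((<>[][]q -> ~q) & q):
1. ~((<>[][]q -> ~q) & q), w0
2. ~q, w0
Accessibility: w0Rw0
The negation has an open branch (countermodel exists).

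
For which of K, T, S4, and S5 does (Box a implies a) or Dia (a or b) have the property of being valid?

T, S4, S5

K-tableau for the negation not ((Box a implies a) or Dia (a or b)):
1. not ((Box a implies a) or Dia (a or b)), w0
2. not (Box a implies a), w0
3. not Dia (a or b), w0
4. Box a, w0
5. not a, w0
Complete open branch: countermodel on a K-frame, so not valid in K.
T-tableau for the negation not ((Box a implies a) or Dia (a or b)):
1. not ((Box a implies a) or Dia (a or b)), w0
2. not (Box a implies a), w0
3. not Dia (a or b), w0
4. Box a, w0
5. not a, w0
6. not (a or b), w0
7. not b, w0
8. a, w0
Accessibility: w0Rw0
Branch closes: a and not a both at w0.
Every branch closes (one shown): valid in T, hence also in S4, S5 (every theorem of T is a theorem of S4 and S5).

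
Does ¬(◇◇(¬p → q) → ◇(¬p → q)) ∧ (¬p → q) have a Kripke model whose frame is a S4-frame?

1. ¬(◇◇(¬p → q) → ◇(¬p → q)) ∧ (¬p → q), 0
2. ¬(◇◇(¬p → q) → ◇(¬p → q)), 0   [∧-rule on 1]
3. ¬p → q, 0   [∧-rule on 1]
4. ◇◇(¬p → q), 0   [¬→-rule on 2]
5. ¬◇(¬p → q), 0   [¬→-rule on 2]
6. ¬(¬p → q), 0   [¬◇-rule on 5 via 0R0]
7. ¬p, 0   [¬→-rule on 6]
8. ¬q, 0   [¬→-rule on 6]
9. q, 0   [→-rule on 3 (branches; this branch)]
Accessibility: 0R0
Branch closes: q and ¬q both at 0.
All branches of the tableau close; one closing branch shown above.

Unsatisfiable (every branch closes)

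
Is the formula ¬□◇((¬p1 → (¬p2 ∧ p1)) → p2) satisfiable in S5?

1. ¬□◇((¬p1 → (¬p2 ∧ p1)) → p2), w0
2. ¬◇((¬p1 → (¬p2 ∧ p1)) → p2), w1
3. ¬((¬p1 → (¬p2 ∧ p1)) → p2), w0
4. ¬p1 → (¬p2 ∧ p1), w0
5. ¬p2, w0
6. ¬((¬p1 → (¬p2 ∧ p1)) → p2), w1
7. ¬p1 → (¬p2 ∧ p1), w1
8. ¬p2, w1
9. ¬p2 ∧ p1, w0
10. p1, w0
11. ¬p2 ∧ p1, w1
12. p1, w1
Accessibility: w0Rw0, w0Rw1, w1Rw0, w1Rw1

Satisfiable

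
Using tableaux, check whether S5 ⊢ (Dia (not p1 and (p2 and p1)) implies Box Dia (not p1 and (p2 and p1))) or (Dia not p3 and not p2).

Valid

Tableau for the negation not ((Dia (not p1 and (p2 and p1)) implies Box Dia (not p1 and (p2 and p1))) or (Dia not p3 and not p2)):
1. not ((Dia (not p1 and (p2 and p1)) implies Box Dia (not p1 and (p2 and p1))) or (Dia not p3 and not p2)), w0
2. not (Dia (not p1 and (p2 and p1)) implies Box Dia (not p1 and (p2 and p1))), w0
3. not (Dia not p3 and not p2), w0
4. Dia (not p1 and (p2 and p1)), w0
5. not Box Dia (not p1 and (p2 and p1)), w0
6. not Dia not p3, w0
7. p3, w0
8. not p1 and (p2 and p1), w1
9. not p1, w1
10. p2 and p1, w1
11. p2, w1
12. p1, w1
Accessibility: w0Rw0, w0Rw1, w1Rw0, w1Rw1
Branch closes: p1 and not p1 both at w1.
All branches of the negation close; one closing branch shown above.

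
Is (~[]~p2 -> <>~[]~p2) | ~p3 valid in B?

Tableau for the negation ~((~[]~p2 -> <>~[]~p2) | ~p3):
1. ~((~[]~p2 -> <>~[]~p2) | ~p3), u
2. ~(~[]~p2 -> <>~[]~p2), u
3. p3, u
4. ~[]~p2, u
5. ~<>~[]~p2, u
6. []~p2, u
7. ~p2, u
8. p2, v
9. []~p2, v
10. ~p2, v
Accessibility: uRu, uRv, vRu, vRv
Branch closes: p2 and ~p2 both at v.
All branches of the negation close; one closing branch shown above.

Valid in B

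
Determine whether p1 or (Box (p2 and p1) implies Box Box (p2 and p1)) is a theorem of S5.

Tableau for the negation not (p1 or (Box (p2 and p1) implies Box Box (p2 and p1))):
1. not (p1 or (Box (p2 and p1) implies Box Box (p2 and p1))), w0
2. not p1, w0
3. not (Box (p2 and p1) implies Box Box (p2 and p1)), w0
4. Box (p2 and p1), w0
5. not Box Box (p2 and p1), w0
6. p2 and p1, w0
7. p2, w0
8. p1, w0
Accessibility: w0Rw0
Branch closes: p1 and not p1 both at w0.
Every branch of the negation's tableau closes; the branch above is one of them.

Yes, valid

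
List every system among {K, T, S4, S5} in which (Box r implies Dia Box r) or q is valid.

T, S4, S5

K-tableau for the negation not ((Box r implies Dia Box r) or q):
1. not ((Box r implies Dia Box r) or q), w0
2. not (Box r implies Dia Box r), w0
3. not q, w0
4. Box r, w0
5. not Dia Box r, w0
Complete open branch: countermodel on a K-frame, so not valid in K.
T-tableau for the negation not ((Box r implies Dia Box r) or q):
1. not ((Box r implies Dia Box r) or q), w0
2. not (Box r implies Dia Box r), w0
3. not q, w0
4. Box r, w0
5. not Dia Box r, w0
6. r, w0
7. not Box r, w0
8. not r, w1
9. r, w1
Accessibility: w0Rw0, w0Rw1, w1Rw1
Branch closes: r and not r both at w1.
Every branch closes (one shown): valid in T, hence also in S4, S5 (every theorem of T is a theorem of S4 and S5).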